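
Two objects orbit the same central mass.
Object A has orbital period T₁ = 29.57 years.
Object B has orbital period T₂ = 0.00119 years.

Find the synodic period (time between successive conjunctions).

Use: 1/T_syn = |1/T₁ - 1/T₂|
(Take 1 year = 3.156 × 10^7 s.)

Convert to SI: T₁ = 29.57 years = 9.33229e+08 s; T₂ = 0.00119 years = 37556.4 s.
T_syn = |T₁ · T₂ / (T₁ − T₂)|.
T_syn = |9.33229e+08 · 37556.4 / (9.33229e+08 − 37556.4)| s ≈ 3.756e+04 s = 0.00119 years.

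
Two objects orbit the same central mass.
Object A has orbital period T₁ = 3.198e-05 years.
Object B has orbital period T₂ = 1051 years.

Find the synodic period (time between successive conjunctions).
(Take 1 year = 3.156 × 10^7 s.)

Convert to SI: T₁ = 3.198e-05 years = 1009.29 s; T₂ = 1051 years = 3.31696e+10 s.
T_syn = |T₁ · T₂ / (T₁ − T₂)|.
T_syn = |1009.29 · 3.31696e+10 / (1009.29 − 3.31696e+10)| s ≈ 1009 s = 3.198e-05 years.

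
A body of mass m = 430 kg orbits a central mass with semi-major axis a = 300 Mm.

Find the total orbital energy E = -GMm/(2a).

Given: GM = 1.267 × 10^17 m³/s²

Convert to SI: a = 300 Mm = 3e+08 m.
E = −GMm / (2a).
E = −1.267e+17 · 430 / (2 · 3e+08) J ≈ -9.08e+10 J = -90.8 GJ.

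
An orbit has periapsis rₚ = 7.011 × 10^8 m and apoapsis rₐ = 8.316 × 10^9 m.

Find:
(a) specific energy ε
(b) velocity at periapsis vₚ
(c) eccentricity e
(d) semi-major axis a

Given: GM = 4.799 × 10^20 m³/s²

(a) With a = (rₚ + rₐ)/2 = 4.50855e+09 m, ε = −GM/(2a) = −4.799e+20/(2 · 4.50855e+09) J/kg ≈ -5.322e+10 J/kg
(b) With a = (rₚ + rₐ)/2 = 4.50855e+09 m, vₚ = √(GM (2/rₚ − 1/a)) = √(4.799e+20 · (2/7.011e+08 − 1/4.50855e+09)) m/s ≈ 1.124e+06 m/s
(c) e = (rₐ − rₚ)/(rₐ + rₚ) = (8.316e+09 − 7.011e+08)/(8.316e+09 + 7.011e+08) ≈ 0.8445
(d) a = (rₚ + rₐ)/2 = (7.011e+08 + 8.316e+09)/2 ≈ 4.509e+09 m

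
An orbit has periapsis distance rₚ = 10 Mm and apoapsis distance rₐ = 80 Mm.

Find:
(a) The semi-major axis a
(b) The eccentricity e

Convert to SI: rₚ = 10 Mm = 1e+07 m; rₐ = 80 Mm = 8e+07 m.
(a) a = (rₚ + rₐ) / 2 = (1e+07 + 8e+07) / 2 ≈ 4.5e+07 m = 45 Mm.
(b) e = (rₐ − rₚ) / (rₐ + rₚ) = (8e+07 − 1e+07) / (8e+07 + 1e+07) ≈ 0.7778.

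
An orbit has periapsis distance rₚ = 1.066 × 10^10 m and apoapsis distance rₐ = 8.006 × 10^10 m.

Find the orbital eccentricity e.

e = (rₐ − rₚ) / (rₐ + rₚ).
e = (8.006e+10 − 1.066e+10) / (8.006e+10 + 1.066e+10) = 6.94e+10 / 9.072e+10 ≈ 0.765.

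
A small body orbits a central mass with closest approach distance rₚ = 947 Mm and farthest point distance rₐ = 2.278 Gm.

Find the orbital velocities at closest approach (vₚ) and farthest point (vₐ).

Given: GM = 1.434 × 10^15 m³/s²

Convert to SI: rₚ = 947 Mm = 9.47e+08 m; rₐ = 2.278 Gm = 2.278e+09 m.
Use the vis-viva equation v² = GM(2/r − 1/a) with a = (rₚ + rₐ)/2 = (9.47e+08 + 2.278e+09)/2 = 1.6125e+09 m.
vₚ = √(GM · (2/rₚ − 1/a)) = √(1.434e+15 · (2/9.47e+08 − 1/1.6125e+09)) m/s ≈ 1463 m/s = 1.463 km/s.
vₐ = √(GM · (2/rₐ − 1/a)) = √(1.434e+15 · (2/2.278e+09 − 1/1.6125e+09)) m/s ≈ 608 m/s = 608 m/s.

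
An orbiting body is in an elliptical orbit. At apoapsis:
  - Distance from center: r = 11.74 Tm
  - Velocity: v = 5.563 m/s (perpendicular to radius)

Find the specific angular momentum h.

Convert to SI: r = 11.74 Tm = 1.174e+13 m.
With v perpendicular to r, h = r · v.
h = 1.174e+13 · 5.563 m²/s ≈ 6.531e+13 m²/s.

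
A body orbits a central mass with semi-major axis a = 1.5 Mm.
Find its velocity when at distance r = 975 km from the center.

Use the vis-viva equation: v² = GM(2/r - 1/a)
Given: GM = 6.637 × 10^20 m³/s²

Convert to SI: a = 1.5 Mm = 1.5e+06 m; r = 975 km = 975000 m.
Vis-viva: v = √(GM · (2/r − 1/a)).
2/r − 1/a = 2/975000 − 1/1.5e+06 = 1.38462e-06 m⁻¹.
v = √(6.637e+20 · 1.38462e-06) m/s ≈ 3.031e+07 m/s = 3.031e+04 km/s.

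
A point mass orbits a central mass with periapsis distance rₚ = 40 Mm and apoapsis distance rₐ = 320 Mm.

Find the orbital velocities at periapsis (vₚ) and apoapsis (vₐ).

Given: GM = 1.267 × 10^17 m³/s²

Convert to SI: rₚ = 40 Mm = 4e+07 m; rₐ = 320 Mm = 3.2e+08 m.
Use the vis-viva equation v² = GM(2/r − 1/a) with a = (rₚ + rₐ)/2 = (4e+07 + 3.2e+08)/2 = 1.8e+08 m.
vₚ = √(GM · (2/rₚ − 1/a)) = √(1.267e+17 · (2/4e+07 − 1/1.8e+08)) m/s ≈ 7.504e+04 m/s = 75.04 km/s.
vₐ = √(GM · (2/rₐ − 1/a)) = √(1.267e+17 · (2/3.2e+08 − 1/1.8e+08)) m/s ≈ 9380 m/s = 9.38 km/s.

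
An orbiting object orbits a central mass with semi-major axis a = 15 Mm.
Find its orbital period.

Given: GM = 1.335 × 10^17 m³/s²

Convert to SI: a = 15 Mm = 1.5e+07 m.
Kepler's third law: T = 2π √(a³ / GM).
Substituting a = 1.5e+07 m and GM = 1.335e+17 m³/s²:
T = 2π √((1.5e+07)³ / 1.335e+17) s
T ≈ 999 s = 16.65 minutes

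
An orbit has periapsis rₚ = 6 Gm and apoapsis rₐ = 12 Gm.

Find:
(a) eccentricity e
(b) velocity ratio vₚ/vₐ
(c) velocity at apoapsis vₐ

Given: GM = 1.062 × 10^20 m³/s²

Convert to SI: rₚ = 6 Gm = 6e+09 m; rₐ = 12 Gm = 1.2e+10 m.
(a) e = (rₐ − rₚ)/(rₐ + rₚ) = (1.2e+10 − 6e+09)/(1.2e+10 + 6e+09) ≈ 0.3333
(b) Conservation of angular momentum (rₚvₚ = rₐvₐ) gives vₚ/vₐ = rₐ/rₚ = 1.2e+10/6e+09 ≈ 2
(c) With a = (rₚ + rₐ)/2 = 9e+09 m, vₐ = √(GM (2/rₐ − 1/a)) = √(1.062e+20 · (2/1.2e+10 − 1/9e+09)) m/s ≈ 7.681e+04 m/s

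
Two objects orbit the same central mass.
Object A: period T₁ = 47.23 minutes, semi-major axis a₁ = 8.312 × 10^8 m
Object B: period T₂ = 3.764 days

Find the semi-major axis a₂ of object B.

Convert to SI: T₁ = 47.23 minutes = 2833.8 s; T₂ = 3.764 days = 325210 s.
Kepler's third law: (T₁/T₂)² = (a₁/a₂)³ ⇒ a₂ = a₁ · (T₂/T₁)^(2/3).
T₂/T₁ = 325210 / 2833.8 = 114.761.
a₂ = 8.312e+08 · (114.761)^(2/3) m ≈ 1.963e+10 m = 1.963 × 10^10 m.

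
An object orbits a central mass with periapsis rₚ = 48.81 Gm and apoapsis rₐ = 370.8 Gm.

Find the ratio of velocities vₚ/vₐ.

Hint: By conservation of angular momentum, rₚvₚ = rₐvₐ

Convert to SI: rₚ = 48.81 Gm = 4.881e+10 m; rₐ = 370.8 Gm = 3.708e+11 m.
Conservation of angular momentum gives rₚvₚ = rₐvₐ, so vₚ/vₐ = rₐ/rₚ.
vₚ/vₐ = 3.708e+11 / 4.881e+10 ≈ 7.597.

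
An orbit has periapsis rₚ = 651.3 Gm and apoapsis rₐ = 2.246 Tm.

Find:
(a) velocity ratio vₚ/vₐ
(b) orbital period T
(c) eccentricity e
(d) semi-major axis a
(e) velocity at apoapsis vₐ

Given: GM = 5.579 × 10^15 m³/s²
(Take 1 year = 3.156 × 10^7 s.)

Convert to SI: rₚ = 651.3 Gm = 6.513e+11 m; rₐ = 2.246 Tm = 2.246e+12 m.
(a) Conservation of angular momentum (rₚvₚ = rₐvₐ) gives vₚ/vₐ = rₐ/rₚ = 2.246e+12/6.513e+11 ≈ 3.448
(b) With a = (rₚ + rₐ)/2 = 1.44865e+12 m, T = 2π √(a³/GM) = 2π √((1.44865e+12)³/5.579e+15) s ≈ 1.467e+11 s
(c) e = (rₐ − rₚ)/(rₐ + rₚ) = (2.246e+12 − 6.513e+11)/(2.246e+12 + 6.513e+11) ≈ 0.5504
(d) a = (rₚ + rₐ)/2 = (6.513e+11 + 2.246e+12)/2 ≈ 1.449e+12 m
(e) With a = (rₚ + rₐ)/2 = 1.44865e+12 m, vₐ = √(GM (2/rₐ − 1/a)) = √(5.579e+15 · (2/2.246e+12 − 1/1.44865e+12)) m/s ≈ 33.42 m/s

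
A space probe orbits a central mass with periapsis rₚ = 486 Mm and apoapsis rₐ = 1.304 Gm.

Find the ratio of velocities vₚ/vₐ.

Convert to SI: rₚ = 486 Mm = 4.86e+08 m; rₐ = 1.304 Gm = 1.304e+09 m.
Conservation of angular momentum gives rₚvₚ = rₐvₐ, so vₚ/vₐ = rₐ/rₚ.
vₚ/vₐ = 1.304e+09 / 4.86e+08 ≈ 2.683.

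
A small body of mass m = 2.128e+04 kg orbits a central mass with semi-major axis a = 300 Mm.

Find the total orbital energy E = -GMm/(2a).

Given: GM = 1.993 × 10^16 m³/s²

Convert to SI: a = 300 Mm = 3e+08 m.
E = −GMm / (2a).
E = −1.993e+16 · 2.128e+04 / (2 · 3e+08) J ≈ -7.069e+11 J = -706.9 GJ.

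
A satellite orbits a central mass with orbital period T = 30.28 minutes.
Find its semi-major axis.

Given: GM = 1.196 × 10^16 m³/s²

Convert to SI: T = 30.28 minutes = 1816.8 s.
Invert Kepler's third law: a = (GM · T² / (4π²))^(1/3).
Substituting T = 1816.8 s and GM = 1.196e+16 m³/s²:
a = (1.196e+16 · (1816.8)² / (4π²))^(1/3) m
a ≈ 1e+07 m = 10 Mm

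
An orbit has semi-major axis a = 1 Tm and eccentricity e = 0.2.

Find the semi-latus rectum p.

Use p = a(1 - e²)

Convert to SI: a = 1 Tm = 1e+12 m.
p = a (1 − e²).
p = 1e+12 · (1 − (0.2)²) = 1e+12 · 0.96 ≈ 9.6e+11 m = 960 Gm.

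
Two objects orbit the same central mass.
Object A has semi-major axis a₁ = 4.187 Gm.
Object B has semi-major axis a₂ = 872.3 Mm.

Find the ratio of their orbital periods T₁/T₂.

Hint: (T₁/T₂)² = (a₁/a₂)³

Convert to SI: a₁ = 4.187 Gm = 4.187e+09 m; a₂ = 872.3 Mm = 8.723e+08 m.
From Kepler's third law, (T₁/T₂)² = (a₁/a₂)³, so T₁/T₂ = (a₁/a₂)^(3/2).
a₁/a₂ = 4.187e+09 / 8.723e+08 = 4.79995.
T₁/T₂ = (4.79995)^(3/2) ≈ 10.52.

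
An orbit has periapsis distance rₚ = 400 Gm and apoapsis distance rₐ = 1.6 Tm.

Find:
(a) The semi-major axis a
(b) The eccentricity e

Convert to SI: rₚ = 400 Gm = 4e+11 m; rₐ = 1.6 Tm = 1.6e+12 m.
(a) a = (rₚ + rₐ) / 2 = (4e+11 + 1.6e+12) / 2 ≈ 1e+12 m = 1 Tm.
(b) e = (rₐ − rₚ) / (rₐ + rₚ) = (1.6e+12 − 4e+11) / (1.6e+12 + 4e+11) ≈ 0.6.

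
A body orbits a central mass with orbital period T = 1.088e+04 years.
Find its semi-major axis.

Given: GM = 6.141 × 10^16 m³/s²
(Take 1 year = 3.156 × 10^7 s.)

Convert to SI: T = 1.088e+04 years = 3.43373e+11 s.
Invert Kepler's third law: a = (GM · T² / (4π²))^(1/3).
Substituting T = 3.43373e+11 s and GM = 6.141e+16 m³/s²:
a = (6.141e+16 · (3.43373e+11)² / (4π²))^(1/3) m
a ≈ 5.682e+12 m = 5.682 Tm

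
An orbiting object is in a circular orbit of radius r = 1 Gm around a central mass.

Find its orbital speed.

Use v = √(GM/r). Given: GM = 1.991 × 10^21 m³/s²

Convert to SI: r = 1 Gm = 1e+09 m.
For a circular orbit, gravity supplies the centripetal force, so v = √(GM / r).
v = √(1.991e+21 / 1e+09) m/s ≈ 1.411e+06 m/s = 1411 km/s.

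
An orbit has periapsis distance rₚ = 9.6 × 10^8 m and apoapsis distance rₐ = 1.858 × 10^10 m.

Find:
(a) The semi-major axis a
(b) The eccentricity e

(a) a = (rₚ + rₐ) / 2 = (9.6e+08 + 1.858e+10) / 2 ≈ 9.77e+09 m = 9.77 × 10^9 m.
(b) e = (rₐ − rₚ) / (rₐ + rₚ) = (1.858e+10 − 9.6e+08) / (1.858e+10 + 9.6e+08) ≈ 0.9017.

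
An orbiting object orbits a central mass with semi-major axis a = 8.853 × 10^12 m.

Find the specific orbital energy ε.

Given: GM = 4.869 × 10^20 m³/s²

ε = −GM / (2a).
ε = −4.869e+20 / (2 · 8.853e+12) J/kg ≈ -2.75e+07 J/kg = -27.5 MJ/kg.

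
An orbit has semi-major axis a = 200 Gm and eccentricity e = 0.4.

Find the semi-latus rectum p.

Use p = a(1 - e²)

Convert to SI: a = 200 Gm = 2e+11 m.
p = a (1 − e²).
p = 2e+11 · (1 − (0.4)²) = 2e+11 · 0.84 ≈ 1.68e+11 m = 168 Gm.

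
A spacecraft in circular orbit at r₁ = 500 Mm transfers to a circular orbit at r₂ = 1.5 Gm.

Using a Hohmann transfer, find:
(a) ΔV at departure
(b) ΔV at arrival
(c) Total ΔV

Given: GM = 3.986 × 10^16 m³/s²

Convert to SI: r₁ = 500 Mm = 5e+08 m; r₂ = 1.5 Gm = 1.5e+09 m.
Transfer semi-major axis: a_t = (r₁ + r₂)/2 = (5e+08 + 1.5e+09)/2 = 1e+09 m.
Circular speeds: v₁ = √(GM/r₁) = 8928.61 m/s, v₂ = √(GM/r₂) = 5154.93 m/s.
Transfer speeds (vis-viva v² = GM(2/r − 1/a_t)): v₁ᵗ = 10935.3 m/s, v₂ᵗ = 3645.09 m/s.
(a) ΔV₁ = |v₁ᵗ − v₁| ≈ 2007 m/s = 2.007 km/s.
(b) ΔV₂ = |v₂ − v₂ᵗ| ≈ 1510 m/s = 1.51 km/s.
(c) ΔV_total = ΔV₁ + ΔV₂ ≈ 3517 m/s = 3.517 km/s.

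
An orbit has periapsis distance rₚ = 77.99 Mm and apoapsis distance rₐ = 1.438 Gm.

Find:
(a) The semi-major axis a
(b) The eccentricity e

Convert to SI: rₚ = 77.99 Mm = 7.799e+07 m; rₐ = 1.438 Gm = 1.438e+09 m.
(a) a = (rₚ + rₐ) / 2 = (7.799e+07 + 1.438e+09) / 2 ≈ 7.58e+08 m = 758 Mm.
(b) e = (rₐ − rₚ) / (rₐ + rₚ) = (1.438e+09 − 7.799e+07) / (1.438e+09 + 7.799e+07) ≈ 0.8971.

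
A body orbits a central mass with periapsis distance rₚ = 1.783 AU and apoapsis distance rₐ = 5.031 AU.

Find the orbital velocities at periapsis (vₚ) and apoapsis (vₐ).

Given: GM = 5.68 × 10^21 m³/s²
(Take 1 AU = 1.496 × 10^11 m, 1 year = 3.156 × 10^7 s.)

Convert to SI: rₚ = 1.783 AU = 2.66737e+11 m; rₐ = 5.031 AU = 7.52638e+11 m.
Use the vis-viva equation v² = GM(2/r − 1/a) with a = (rₚ + rₐ)/2 = (2.66737e+11 + 7.52638e+11)/2 = 5.09687e+11 m.
vₚ = √(GM · (2/rₚ − 1/a)) = √(5.68e+21 · (2/2.66737e+11 − 1/5.09687e+11)) m/s ≈ 1.773e+05 m/s = 37.41 AU/year.
vₐ = √(GM · (2/rₐ − 1/a)) = √(5.68e+21 · (2/7.52638e+11 − 1/5.09687e+11)) m/s ≈ 6.285e+04 m/s = 13.26 AU/year.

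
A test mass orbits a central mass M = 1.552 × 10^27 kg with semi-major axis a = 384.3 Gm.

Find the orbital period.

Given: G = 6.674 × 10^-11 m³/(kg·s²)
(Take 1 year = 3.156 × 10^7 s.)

Convert to SI: a = 384.3 Gm = 3.843e+11 m.
GM = G · M = 6.674e-11 · 1.552e+27 = 1.0358e+17 m³/s².
Kepler's third law: T = 2π √(a³ / GM).
Substituting a = 3.843e+11 m and GM = 1.0358e+17 m³/s²:
T = 2π √((3.843e+11)³ / 1.0358e+17) s
T ≈ 4.651e+09 s = 147.4 years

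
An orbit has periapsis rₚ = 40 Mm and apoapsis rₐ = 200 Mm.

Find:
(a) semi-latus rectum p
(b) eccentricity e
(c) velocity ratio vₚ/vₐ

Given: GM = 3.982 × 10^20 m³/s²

Convert to SI: rₚ = 40 Mm = 4e+07 m; rₐ = 200 Mm = 2e+08 m.
(a) From a = (rₚ + rₐ)/2 = 1.2e+08 m and e = (rₐ − rₚ)/(rₐ + rₚ) = 0.666667, p = a(1 − e²) = 1.2e+08 · (1 − (0.666667)²) ≈ 6.667e+07 m
(b) e = (rₐ − rₚ)/(rₐ + rₚ) = (2e+08 − 4e+07)/(2e+08 + 4e+07) ≈ 0.6667
(c) Conservation of angular momentum (rₚvₚ = rₐvₐ) gives vₚ/vₐ = rₐ/rₚ = 2e+08/4e+07 ≈ 5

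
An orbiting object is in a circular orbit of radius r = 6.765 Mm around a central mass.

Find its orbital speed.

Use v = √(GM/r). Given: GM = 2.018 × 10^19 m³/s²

Convert to SI: r = 6.765 Mm = 6.765e+06 m.
For a circular orbit, gravity supplies the centripetal force, so v = √(GM / r).
v = √(2.018e+19 / 6.765e+06) m/s ≈ 1.727e+06 m/s = 1727 km/s.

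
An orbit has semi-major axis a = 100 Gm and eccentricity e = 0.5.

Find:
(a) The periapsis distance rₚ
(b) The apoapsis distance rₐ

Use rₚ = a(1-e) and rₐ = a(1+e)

Convert to SI: a = 100 Gm = 1e+11 m.
(a) rₚ = a(1 − e) = 1e+11 · (1 − 0.5) = 1e+11 · 0.5 ≈ 5e+10 m = 50 Gm.
(b) rₐ = a(1 + e) = 1e+11 · (1 + 0.5) = 1e+11 · 1.5 ≈ 1.5e+11 m = 150 Gm.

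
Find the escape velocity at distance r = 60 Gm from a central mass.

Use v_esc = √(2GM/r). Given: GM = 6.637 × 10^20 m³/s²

Convert to SI: r = 60 Gm = 6e+10 m.
Escape velocity comes from setting total energy to zero: ½v² − GM/r = 0 ⇒ v_esc = √(2GM / r).
v_esc = √(2 · 6.637e+20 / 6e+10) m/s ≈ 1.487e+05 m/s = 148.7 km/s.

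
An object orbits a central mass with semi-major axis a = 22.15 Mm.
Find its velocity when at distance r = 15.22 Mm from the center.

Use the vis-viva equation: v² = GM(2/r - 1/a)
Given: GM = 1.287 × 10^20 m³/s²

Convert to SI: a = 22.15 Mm = 2.215e+07 m; r = 15.22 Mm = 1.522e+07 m.
Vis-viva: v = √(GM · (2/r − 1/a)).
2/r − 1/a = 2/1.522e+07 − 1/2.215e+07 = 8.62593e-08 m⁻¹.
v = √(1.287e+20 · 8.62593e-08) m/s ≈ 3.332e+06 m/s = 3332 km/s.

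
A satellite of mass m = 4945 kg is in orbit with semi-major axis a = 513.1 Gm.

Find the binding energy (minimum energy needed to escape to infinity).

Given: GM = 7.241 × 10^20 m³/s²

Convert to SI: a = 513.1 Gm = 5.131e+11 m.
Total orbital energy is E = −GMm/(2a); binding energy is E_bind = −E = GMm/(2a).
E_bind = 7.241e+20 · 4945 / (2 · 5.131e+11) J ≈ 3.489e+12 J = 3.489 TJ.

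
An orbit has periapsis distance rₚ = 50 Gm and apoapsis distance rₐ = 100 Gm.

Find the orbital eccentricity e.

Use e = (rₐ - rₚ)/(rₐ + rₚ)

Convert to SI: rₚ = 50 Gm = 5e+10 m; rₐ = 100 Gm = 1e+11 m.
e = (rₐ − rₚ) / (rₐ + rₚ).
e = (1e+11 − 5e+10) / (1e+11 + 5e+10) = 5e+10 / 1.5e+11 ≈ 0.3333.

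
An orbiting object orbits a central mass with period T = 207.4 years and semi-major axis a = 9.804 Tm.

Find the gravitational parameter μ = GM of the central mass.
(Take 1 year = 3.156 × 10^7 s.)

Convert to SI: T = 207.4 years = 6.54554e+09 s; a = 9.804 Tm = 9.804e+12 m.
GM = 4π² · a³ / T².
GM = 4π² · (9.804e+12)³ / (6.54554e+09)² m³/s² ≈ 8.683e+20 m³/s² = 8.683 × 10^20 m³/s².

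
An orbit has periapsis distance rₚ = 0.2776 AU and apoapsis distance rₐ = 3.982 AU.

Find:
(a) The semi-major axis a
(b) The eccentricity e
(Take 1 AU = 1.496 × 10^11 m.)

Convert to SI: rₚ = 0.2776 AU = 4.1529e+10 m; rₐ = 3.982 AU = 5.95707e+11 m.
(a) a = (rₚ + rₐ) / 2 = (4.1529e+10 + 5.95707e+11) / 2 ≈ 3.186e+11 m = 2.13 AU.
(b) e = (rₐ − rₚ) / (rₐ + rₚ) = (5.95707e+11 − 4.1529e+10) / (5.95707e+11 + 4.1529e+10) ≈ 0.8697.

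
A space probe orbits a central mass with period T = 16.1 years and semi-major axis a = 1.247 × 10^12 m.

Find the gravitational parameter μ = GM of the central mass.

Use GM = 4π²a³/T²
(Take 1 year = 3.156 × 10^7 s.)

Convert to SI: T = 16.1 years = 5.08116e+08 s.
GM = 4π² · a³ / T².
GM = 4π² · (1.247e+12)³ / (5.08116e+08)² m³/s² ≈ 2.965e+20 m³/s² = 2.965 × 10^20 m³/s².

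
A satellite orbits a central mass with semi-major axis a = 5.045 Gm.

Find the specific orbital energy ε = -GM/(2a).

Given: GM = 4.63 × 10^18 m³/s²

Convert to SI: a = 5.045 Gm = 5.045e+09 m.
ε = −GM / (2a).
ε = −4.63e+18 / (2 · 5.045e+09) J/kg ≈ -4.589e+08 J/kg = -458.9 MJ/kg.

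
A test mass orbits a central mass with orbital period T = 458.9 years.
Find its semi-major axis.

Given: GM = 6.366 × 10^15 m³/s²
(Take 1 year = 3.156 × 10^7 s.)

Convert to SI: T = 458.9 years = 1.44829e+10 s.
Invert Kepler's third law: a = (GM · T² / (4π²))^(1/3).
Substituting T = 1.44829e+10 s and GM = 6.366e+15 m³/s²:
a = (6.366e+15 · (1.44829e+10)² / (4π²))^(1/3) m
a ≈ 3.234e+11 m = 3.234 × 10^11 m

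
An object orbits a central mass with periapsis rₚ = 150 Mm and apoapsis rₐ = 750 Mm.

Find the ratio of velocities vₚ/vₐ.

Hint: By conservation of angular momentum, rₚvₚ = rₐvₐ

Convert to SI: rₚ = 150 Mm = 1.5e+08 m; rₐ = 750 Mm = 7.5e+08 m.
Conservation of angular momentum gives rₚvₚ = rₐvₐ, so vₚ/vₐ = rₐ/rₚ.
vₚ/vₐ = 7.5e+08 / 1.5e+08 ≈ 5.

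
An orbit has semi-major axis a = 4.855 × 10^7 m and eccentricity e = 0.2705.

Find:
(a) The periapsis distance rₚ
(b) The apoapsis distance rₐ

(a) rₚ = a(1 − e) = 4.855e+07 · (1 − 0.2705) = 4.855e+07 · 0.7295 ≈ 3.542e+07 m = 3.542 × 10^7 m.
(b) rₐ = a(1 + e) = 4.855e+07 · (1 + 0.2705) = 4.855e+07 · 1.2705 ≈ 6.168e+07 m = 6.168 × 10^7 m.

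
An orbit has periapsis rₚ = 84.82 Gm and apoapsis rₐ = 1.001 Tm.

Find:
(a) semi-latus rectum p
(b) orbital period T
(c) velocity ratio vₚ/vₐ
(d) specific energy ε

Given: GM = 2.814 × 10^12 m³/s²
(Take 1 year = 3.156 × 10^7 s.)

Convert to SI: rₚ = 84.82 Gm = 8.482e+10 m; rₐ = 1.001 Tm = 1.001e+12 m.
(a) From a = (rₚ + rₐ)/2 = 5.4291e+11 m and e = (rₐ − rₚ)/(rₐ + rₚ) = 0.843768, p = a(1 − e²) = 5.4291e+11 · (1 − (0.843768)²) ≈ 1.564e+11 m
(b) With a = (rₚ + rₐ)/2 = 5.4291e+11 m, T = 2π √(a³/GM) = 2π √((5.4291e+11)³/2.814e+12) s ≈ 1.498e+12 s
(c) Conservation of angular momentum (rₚvₚ = rₐvₐ) gives vₚ/vₐ = rₐ/rₚ = 1.001e+12/8.482e+10 ≈ 11.8
(d) With a = (rₚ + rₐ)/2 = 5.4291e+11 m, ε = −GM/(2a) = −2.814e+12/(2 · 5.4291e+11) J/kg ≈ -2.592 J/kg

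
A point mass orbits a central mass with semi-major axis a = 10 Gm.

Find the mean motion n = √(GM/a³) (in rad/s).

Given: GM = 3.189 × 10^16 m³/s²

Convert to SI: a = 10 Gm = 1e+10 m.
n = √(GM / a³).
n = √(3.189e+16 / (1e+10)³) rad/s ≈ 1.786e-07 rad/s.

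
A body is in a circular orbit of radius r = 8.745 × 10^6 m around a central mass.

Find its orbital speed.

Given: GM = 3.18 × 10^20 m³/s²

For a circular orbit, gravity supplies the centripetal force, so v = √(GM / r).
v = √(3.18e+20 / 8.745e+06) m/s ≈ 6.03e+06 m/s = 6030 km/s.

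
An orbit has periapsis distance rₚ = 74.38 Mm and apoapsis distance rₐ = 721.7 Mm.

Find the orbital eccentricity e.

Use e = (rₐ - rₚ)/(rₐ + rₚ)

Convert to SI: rₚ = 74.38 Mm = 7.438e+07 m; rₐ = 721.7 Mm = 7.217e+08 m.
e = (rₐ − rₚ) / (rₐ + rₚ).
e = (7.217e+08 − 7.438e+07) / (7.217e+08 + 7.438e+07) = 6.4732e+08 / 7.9608e+08 ≈ 0.8131.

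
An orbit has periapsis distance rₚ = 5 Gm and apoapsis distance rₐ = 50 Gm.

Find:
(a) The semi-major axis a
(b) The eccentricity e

Convert to SI: rₚ = 5 Gm = 5e+09 m; rₐ = 50 Gm = 5e+10 m.
(a) a = (rₚ + rₐ) / 2 = (5e+09 + 5e+10) / 2 ≈ 2.75e+10 m = 27.5 Gm.
(b) e = (rₐ − rₚ) / (rₐ + rₚ) = (5e+10 − 5e+09) / (5e+10 + 5e+09) ≈ 0.8182.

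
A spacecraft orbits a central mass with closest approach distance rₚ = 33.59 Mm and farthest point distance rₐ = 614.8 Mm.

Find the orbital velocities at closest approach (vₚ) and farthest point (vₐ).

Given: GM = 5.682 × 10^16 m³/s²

Convert to SI: rₚ = 33.59 Mm = 3.359e+07 m; rₐ = 614.8 Mm = 6.148e+08 m.
Use the vis-viva equation v² = GM(2/r − 1/a) with a = (rₚ + rₐ)/2 = (3.359e+07 + 6.148e+08)/2 = 3.24195e+08 m.
vₚ = √(GM · (2/rₚ − 1/a)) = √(5.682e+16 · (2/3.359e+07 − 1/3.24195e+08)) m/s ≈ 5.664e+04 m/s = 56.64 km/s.
vₐ = √(GM · (2/rₐ − 1/a)) = √(5.682e+16 · (2/6.148e+08 − 1/3.24195e+08)) m/s ≈ 3094 m/s = 3.094 km/s.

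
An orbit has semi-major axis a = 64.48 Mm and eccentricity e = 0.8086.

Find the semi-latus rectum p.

Convert to SI: a = 64.48 Mm = 6.448e+07 m.
p = a (1 − e²).
p = 6.448e+07 · (1 − (0.8086)²) = 6.448e+07 · 0.346166 ≈ 2.232e+07 m = 22.32 Mm.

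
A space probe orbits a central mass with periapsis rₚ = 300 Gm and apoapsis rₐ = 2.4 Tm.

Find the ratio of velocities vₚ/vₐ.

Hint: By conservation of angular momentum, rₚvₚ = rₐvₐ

Convert to SI: rₚ = 300 Gm = 3e+11 m; rₐ = 2.4 Tm = 2.4e+12 m.
Conservation of angular momentum gives rₚvₚ = rₐvₐ, so vₚ/vₐ = rₐ/rₚ.
vₚ/vₐ = 2.4e+12 / 3e+11 ≈ 8.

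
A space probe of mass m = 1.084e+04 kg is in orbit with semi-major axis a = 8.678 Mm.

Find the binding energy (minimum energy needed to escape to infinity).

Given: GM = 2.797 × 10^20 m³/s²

Convert to SI: a = 8.678 Mm = 8.678e+06 m.
Total orbital energy is E = −GMm/(2a); binding energy is E_bind = −E = GMm/(2a).
E_bind = 2.797e+20 · 1.084e+04 / (2 · 8.678e+06) J ≈ 1.747e+17 J = 174.7 PJ.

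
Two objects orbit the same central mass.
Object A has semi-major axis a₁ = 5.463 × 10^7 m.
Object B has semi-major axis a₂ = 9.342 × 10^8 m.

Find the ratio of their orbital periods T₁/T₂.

From Kepler's third law, (T₁/T₂)² = (a₁/a₂)³, so T₁/T₂ = (a₁/a₂)^(3/2).
a₁/a₂ = 5.463e+07 / 9.342e+08 = 0.0584778.
T₁/T₂ = (0.0584778)^(3/2) ≈ 0.01414.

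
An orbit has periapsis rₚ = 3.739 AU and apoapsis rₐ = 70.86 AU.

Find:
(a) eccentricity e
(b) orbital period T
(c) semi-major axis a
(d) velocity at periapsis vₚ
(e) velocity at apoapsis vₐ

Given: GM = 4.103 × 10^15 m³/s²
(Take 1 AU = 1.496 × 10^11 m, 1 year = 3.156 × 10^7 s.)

Convert to SI: rₚ = 3.739 AU = 5.59354e+11 m; rₐ = 70.86 AU = 1.06007e+13 m.
(a) e = (rₐ − rₚ)/(rₐ + rₚ) = (1.06007e+13 − 5.59354e+11)/(1.06007e+13 + 5.59354e+11) ≈ 0.8998
(b) With a = (rₚ + rₐ)/2 = 5.58001e+12 m, T = 2π √(a³/GM) = 2π √((5.58001e+12)³/4.103e+15) s ≈ 1.293e+12 s
(c) a = (rₚ + rₐ)/2 = (5.59354e+11 + 1.06007e+13)/2 ≈ 5.58e+12 m
(d) With a = (rₚ + rₐ)/2 = 5.58001e+12 m, vₚ = √(GM (2/rₚ − 1/a)) = √(4.103e+15 · (2/5.59354e+11 − 1/5.58001e+12)) m/s ≈ 118 m/s
(e) With a = (rₚ + rₐ)/2 = 5.58001e+12 m, vₐ = √(GM (2/rₐ − 1/a)) = √(4.103e+15 · (2/1.06007e+13 − 1/5.58001e+12)) m/s ≈ 6.229 m/s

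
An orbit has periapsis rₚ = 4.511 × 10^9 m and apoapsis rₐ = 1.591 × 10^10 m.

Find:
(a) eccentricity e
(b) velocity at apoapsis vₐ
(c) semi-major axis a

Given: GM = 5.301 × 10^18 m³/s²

(a) e = (rₐ − rₚ)/(rₐ + rₚ) = (1.591e+10 − 4.511e+09)/(1.591e+10 + 4.511e+09) ≈ 0.5582
(b) With a = (rₚ + rₐ)/2 = 1.02105e+10 m, vₐ = √(GM (2/rₐ − 1/a)) = √(5.301e+18 · (2/1.591e+10 − 1/1.02105e+10)) m/s ≈ 1.213e+04 m/s
(c) a = (rₚ + rₐ)/2 = (4.511e+09 + 1.591e+10)/2 ≈ 1.021e+10 m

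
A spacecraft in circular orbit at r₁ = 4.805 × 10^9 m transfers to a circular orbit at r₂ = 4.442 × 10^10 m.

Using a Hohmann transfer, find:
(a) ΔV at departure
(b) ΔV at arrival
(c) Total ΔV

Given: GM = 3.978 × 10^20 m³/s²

Transfer semi-major axis: a_t = (r₁ + r₂)/2 = (4.805e+09 + 4.442e+10)/2 = 2.46125e+10 m.
Circular speeds: v₁ = √(GM/r₁) = 287730 m/s, v₂ = √(GM/r₂) = 94633.1 m/s.
Transfer speeds (vis-viva v² = GM(2/r − 1/a_t)): v₁ᵗ = 386542 m/s, v₂ᵗ = 41813.1 m/s.
(a) ΔV₁ = |v₁ᵗ − v₁| ≈ 9.881e+04 m/s = 98.81 km/s.
(b) ΔV₂ = |v₂ − v₂ᵗ| ≈ 5.282e+04 m/s = 52.82 km/s.
(c) ΔV_total = ΔV₁ + ΔV₂ ≈ 1.516e+05 m/s = 151.6 km/s.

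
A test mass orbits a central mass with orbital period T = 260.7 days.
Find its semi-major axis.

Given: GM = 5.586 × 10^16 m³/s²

Convert to SI: T = 260.7 days = 2.25245e+07 s.
Invert Kepler's third law: a = (GM · T² / (4π²))^(1/3).
Substituting T = 2.25245e+07 s and GM = 5.586e+16 m³/s²:
a = (5.586e+16 · (2.25245e+07)² / (4π²))^(1/3) m
a ≈ 8.954e+09 m = 8.954 Gm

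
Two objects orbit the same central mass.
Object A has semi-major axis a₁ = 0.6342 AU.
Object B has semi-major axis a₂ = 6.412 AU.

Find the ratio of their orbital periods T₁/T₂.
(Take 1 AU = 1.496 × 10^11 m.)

Convert to SI: a₁ = 0.6342 AU = 9.48763e+10 m; a₂ = 6.412 AU = 9.59235e+11 m.
From Kepler's third law, (T₁/T₂)² = (a₁/a₂)³, so T₁/T₂ = (a₁/a₂)^(3/2).
a₁/a₂ = 9.48763e+10 / 9.59235e+11 = 0.0989083.
T₁/T₂ = (0.0989083)^(3/2) ≈ 0.03111.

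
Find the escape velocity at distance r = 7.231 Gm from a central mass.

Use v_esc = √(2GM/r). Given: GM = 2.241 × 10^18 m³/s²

Convert to SI: r = 7.231 Gm = 7.231e+09 m.
Escape velocity comes from setting total energy to zero: ½v² − GM/r = 0 ⇒ v_esc = √(2GM / r).
v_esc = √(2 · 2.241e+18 / 7.231e+09) m/s ≈ 2.49e+04 m/s = 24.9 km/s.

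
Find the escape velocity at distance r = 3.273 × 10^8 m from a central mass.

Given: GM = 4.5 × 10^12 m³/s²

Escape velocity comes from setting total energy to zero: ½v² − GM/r = 0 ⇒ v_esc = √(2GM / r).
v_esc = √(2 · 4.5e+12 / 3.273e+08) m/s ≈ 165.8 m/s = 165.8 m/s.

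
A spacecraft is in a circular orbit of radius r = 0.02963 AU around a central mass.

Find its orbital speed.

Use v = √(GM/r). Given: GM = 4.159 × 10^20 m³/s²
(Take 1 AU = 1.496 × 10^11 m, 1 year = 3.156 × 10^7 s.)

Convert to SI: r = 0.02963 AU = 4.43265e+09 m.
For a circular orbit, gravity supplies the centripetal force, so v = √(GM / r).
v = √(4.159e+20 / 4.43265e+09) m/s ≈ 3.063e+05 m/s = 64.62 AU/year.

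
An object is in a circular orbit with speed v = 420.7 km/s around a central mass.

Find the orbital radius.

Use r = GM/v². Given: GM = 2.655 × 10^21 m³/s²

Convert to SI: v = 420.7 km/s = 420700 m/s.
For a circular orbit, v² = GM / r, so r = GM / v².
r = 2.655e+21 / (420700)² m ≈ 1.5e+10 m = 15 Gm.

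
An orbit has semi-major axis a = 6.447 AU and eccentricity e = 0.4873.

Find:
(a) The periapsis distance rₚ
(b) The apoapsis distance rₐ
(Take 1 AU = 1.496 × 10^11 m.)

Convert to SI: a = 6.447 AU = 9.64471e+11 m.
(a) rₚ = a(1 − e) = 9.64471e+11 · (1 − 0.4873) = 9.64471e+11 · 0.5127 ≈ 4.945e+11 m = 3.305 AU.
(b) rₐ = a(1 + e) = 9.64471e+11 · (1 + 0.4873) = 9.64471e+11 · 1.4873 ≈ 1.434e+12 m = 9.589 AU.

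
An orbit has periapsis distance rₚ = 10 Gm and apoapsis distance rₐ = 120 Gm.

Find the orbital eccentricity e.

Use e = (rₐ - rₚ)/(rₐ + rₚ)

Convert to SI: rₚ = 10 Gm = 1e+10 m; rₐ = 120 Gm = 1.2e+11 m.
e = (rₐ − rₚ) / (rₐ + rₚ).
e = (1.2e+11 − 1e+10) / (1.2e+11 + 1e+10) = 1.1e+11 / 1.3e+11 ≈ 0.8462.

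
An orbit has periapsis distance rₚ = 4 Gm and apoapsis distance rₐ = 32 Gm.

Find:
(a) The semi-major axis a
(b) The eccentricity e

Convert to SI: rₚ = 4 Gm = 4e+09 m; rₐ = 32 Gm = 3.2e+10 m.
(a) a = (rₚ + rₐ) / 2 = (4e+09 + 3.2e+10) / 2 ≈ 1.8e+10 m = 18 Gm.
(b) e = (rₐ − rₚ) / (rₐ + rₚ) = (3.2e+10 − 4e+09) / (3.2e+10 + 4e+09) ≈ 0.7778.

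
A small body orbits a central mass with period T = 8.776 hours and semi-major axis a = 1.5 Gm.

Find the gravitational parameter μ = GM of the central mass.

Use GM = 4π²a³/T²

Convert to SI: T = 8.776 hours = 31593.6 s; a = 1.5 Gm = 1.5e+09 m.
GM = 4π² · a³ / T².
GM = 4π² · (1.5e+09)³ / (31593.6)² m³/s² ≈ 1.335e+20 m³/s² = 1.335 × 10^20 m³/s².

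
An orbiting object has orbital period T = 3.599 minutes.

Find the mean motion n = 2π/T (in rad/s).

Convert to SI: T = 3.599 minutes = 215.94 s.
n = 2π / T.
n = 2π / 215.94 s ≈ 0.0291 rad/s.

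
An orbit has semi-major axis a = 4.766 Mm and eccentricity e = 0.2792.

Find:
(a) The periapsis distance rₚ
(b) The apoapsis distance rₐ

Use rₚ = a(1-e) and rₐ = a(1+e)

Convert to SI: a = 4.766 Mm = 4.766e+06 m.
(a) rₚ = a(1 − e) = 4.766e+06 · (1 − 0.2792) = 4.766e+06 · 0.7208 ≈ 3.435e+06 m = 3.435 Mm.
(b) rₐ = a(1 + e) = 4.766e+06 · (1 + 0.2792) = 4.766e+06 · 1.2792 ≈ 6.097e+06 m = 6.097 Mm.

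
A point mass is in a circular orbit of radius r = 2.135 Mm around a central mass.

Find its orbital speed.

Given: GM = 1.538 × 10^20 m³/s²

Convert to SI: r = 2.135 Mm = 2.135e+06 m.
For a circular orbit, gravity supplies the centripetal force, so v = √(GM / r).
v = √(1.538e+20 / 2.135e+06) m/s ≈ 8.487e+06 m/s = 8487 km/s.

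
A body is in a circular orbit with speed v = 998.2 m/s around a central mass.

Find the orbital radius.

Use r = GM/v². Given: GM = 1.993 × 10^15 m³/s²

For a circular orbit, v² = GM / r, so r = GM / v².
r = 1.993e+15 / (998.2)² m ≈ 2e+09 m = 2 Gm.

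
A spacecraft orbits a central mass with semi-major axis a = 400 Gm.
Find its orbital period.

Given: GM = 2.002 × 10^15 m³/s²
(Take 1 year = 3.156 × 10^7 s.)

Convert to SI: a = 400 Gm = 4e+11 m.
Kepler's third law: T = 2π √(a³ / GM).
Substituting a = 4e+11 m and GM = 2.002e+15 m³/s²:
T = 2π √((4e+11)³ / 2.002e+15) s
T ≈ 3.553e+10 s = 1126 years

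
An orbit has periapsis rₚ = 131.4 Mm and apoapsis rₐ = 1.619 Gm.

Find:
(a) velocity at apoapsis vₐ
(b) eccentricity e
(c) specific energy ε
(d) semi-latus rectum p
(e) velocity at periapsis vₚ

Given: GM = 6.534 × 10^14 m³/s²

Convert to SI: rₚ = 131.4 Mm = 1.314e+08 m; rₐ = 1.619 Gm = 1.619e+09 m.
(a) With a = (rₚ + rₐ)/2 = 8.752e+08 m, vₐ = √(GM (2/rₐ − 1/a)) = √(6.534e+14 · (2/1.619e+09 − 1/8.752e+08)) m/s ≈ 246.2 m/s
(b) e = (rₐ − rₚ)/(rₐ + rₚ) = (1.619e+09 − 1.314e+08)/(1.619e+09 + 1.314e+08) ≈ 0.8499
(c) With a = (rₚ + rₐ)/2 = 8.752e+08 m, ε = −GM/(2a) = −6.534e+14/(2 · 8.752e+08) J/kg ≈ -3.733e+05 J/kg
(d) From a = (rₚ + rₐ)/2 = 8.752e+08 m and e = (rₐ − rₚ)/(rₐ + rₚ) = 0.849863, p = a(1 − e²) = 8.752e+08 · (1 − (0.849863)²) ≈ 2.431e+08 m
(e) With a = (rₚ + rₐ)/2 = 8.752e+08 m, vₚ = √(GM (2/rₚ − 1/a)) = √(6.534e+14 · (2/1.314e+08 − 1/8.752e+08)) m/s ≈ 3033 m/s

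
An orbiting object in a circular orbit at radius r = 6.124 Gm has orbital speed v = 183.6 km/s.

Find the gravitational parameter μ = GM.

Convert to SI: r = 6.124 Gm = 6.124e+09 m; v = 183.6 km/s = 183600 m/s.
For a circular orbit v² = GM/r, so GM = v² · r.
GM = (183600)² · 6.124e+09 m³/s² ≈ 2.064e+20 m³/s² = 2.064 × 10^20 m³/s².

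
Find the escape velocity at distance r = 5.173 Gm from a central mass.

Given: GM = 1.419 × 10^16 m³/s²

Convert to SI: r = 5.173 Gm = 5.173e+09 m.
Escape velocity comes from setting total energy to zero: ½v² − GM/r = 0 ⇒ v_esc = √(2GM / r).
v_esc = √(2 · 1.419e+16 / 5.173e+09) m/s ≈ 2342 m/s = 2.342 km/s.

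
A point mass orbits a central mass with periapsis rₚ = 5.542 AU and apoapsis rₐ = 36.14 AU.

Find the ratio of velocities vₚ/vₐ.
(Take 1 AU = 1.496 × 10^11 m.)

Convert to SI: rₚ = 5.542 AU = 8.29083e+11 m; rₐ = 36.14 AU = 5.40654e+12 m.
Conservation of angular momentum gives rₚvₚ = rₐvₐ, so vₚ/vₐ = rₐ/rₚ.
vₚ/vₐ = 5.40654e+12 / 8.29083e+11 ≈ 6.521.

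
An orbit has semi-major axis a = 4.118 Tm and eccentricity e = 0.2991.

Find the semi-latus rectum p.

Convert to SI: a = 4.118 Tm = 4.118e+12 m.
p = a (1 − e²).
p = 4.118e+12 · (1 − (0.2991)²) = 4.118e+12 · 0.910539 ≈ 3.75e+12 m = 3.75 Tm.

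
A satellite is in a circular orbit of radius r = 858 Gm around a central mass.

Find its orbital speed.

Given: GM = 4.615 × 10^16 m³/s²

Convert to SI: r = 858 Gm = 8.58e+11 m.
For a circular orbit, gravity supplies the centripetal force, so v = √(GM / r).
v = √(4.615e+16 / 8.58e+11) m/s ≈ 231.9 m/s = 231.9 m/s.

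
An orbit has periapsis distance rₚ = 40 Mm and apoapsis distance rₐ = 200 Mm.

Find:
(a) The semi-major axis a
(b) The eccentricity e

Convert to SI: rₚ = 40 Mm = 4e+07 m; rₐ = 200 Mm = 2e+08 m.
(a) a = (rₚ + rₐ) / 2 = (4e+07 + 2e+08) / 2 ≈ 1.2e+08 m = 120 Mm.
(b) e = (rₐ − rₚ) / (rₐ + rₚ) = (2e+08 − 4e+07) / (2e+08 + 4e+07) ≈ 0.6667.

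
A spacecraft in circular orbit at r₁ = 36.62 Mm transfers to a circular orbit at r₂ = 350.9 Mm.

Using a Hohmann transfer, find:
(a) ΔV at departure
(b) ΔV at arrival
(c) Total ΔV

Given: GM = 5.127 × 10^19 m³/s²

Convert to SI: r₁ = 36.62 Mm = 3.662e+07 m; r₂ = 350.9 Mm = 3.509e+08 m.
Transfer semi-major axis: a_t = (r₁ + r₂)/2 = (3.662e+07 + 3.509e+08)/2 = 1.9376e+08 m.
Circular speeds: v₁ = √(GM/r₁) = 1.18324e+06 m/s, v₂ = √(GM/r₂) = 382243 m/s.
Transfer speeds (vis-viva v² = GM(2/r − 1/a_t)): v₁ᵗ = 1.59233e+06 m/s, v₂ᵗ = 166176 m/s.
(a) ΔV₁ = |v₁ᵗ − v₁| ≈ 4.091e+05 m/s = 409.1 km/s.
(b) ΔV₂ = |v₂ − v₂ᵗ| ≈ 2.161e+05 m/s = 216.1 km/s.
(c) ΔV_total = ΔV₁ + ΔV₂ ≈ 6.252e+05 m/s = 625.2 km/s.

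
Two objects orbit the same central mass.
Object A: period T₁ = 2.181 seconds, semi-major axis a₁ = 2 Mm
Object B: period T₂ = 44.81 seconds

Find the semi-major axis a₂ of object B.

Convert to SI: a₁ = 2 Mm = 2e+06 m.
Kepler's third law: (T₁/T₂)² = (a₁/a₂)³ ⇒ a₂ = a₁ · (T₂/T₁)^(2/3).
T₂/T₁ = 44.81 / 2.181 = 20.5456.
a₂ = 2e+06 · (20.5456)^(2/3) m ≈ 1.5e+07 m = 15 Mm.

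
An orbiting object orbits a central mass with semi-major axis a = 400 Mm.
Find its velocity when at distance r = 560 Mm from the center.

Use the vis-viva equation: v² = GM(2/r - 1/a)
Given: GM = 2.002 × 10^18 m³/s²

Convert to SI: a = 400 Mm = 4e+08 m; r = 560 Mm = 5.6e+08 m.
Vis-viva: v = √(GM · (2/r − 1/a)).
2/r − 1/a = 2/5.6e+08 − 1/4e+08 = 1.07143e-09 m⁻¹.
v = √(2.002e+18 · 1.07143e-09) m/s ≈ 4.631e+04 m/s = 46.31 km/s.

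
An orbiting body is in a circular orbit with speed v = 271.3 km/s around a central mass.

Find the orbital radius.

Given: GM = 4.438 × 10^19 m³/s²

Convert to SI: v = 271.3 km/s = 271300 m/s.
For a circular orbit, v² = GM / r, so r = GM / v².
r = 4.438e+19 / (271300)² m ≈ 6.03e+08 m = 603 Mm.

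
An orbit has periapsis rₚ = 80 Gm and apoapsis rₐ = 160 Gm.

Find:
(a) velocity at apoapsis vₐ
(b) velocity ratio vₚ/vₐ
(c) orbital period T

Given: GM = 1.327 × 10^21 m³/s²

Convert to SI: rₚ = 80 Gm = 8e+10 m; rₐ = 160 Gm = 1.6e+11 m.
(a) With a = (rₚ + rₐ)/2 = 1.2e+11 m, vₐ = √(GM (2/rₐ − 1/a)) = √(1.327e+21 · (2/1.6e+11 − 1/1.2e+11)) m/s ≈ 7.436e+04 m/s
(b) Conservation of angular momentum (rₚvₚ = rₐvₐ) gives vₚ/vₐ = rₐ/rₚ = 1.6e+11/8e+10 ≈ 2
(c) With a = (rₚ + rₐ)/2 = 1.2e+11 m, T = 2π √(a³/GM) = 2π √((1.2e+11)³/1.327e+21) s ≈ 7.17e+06 s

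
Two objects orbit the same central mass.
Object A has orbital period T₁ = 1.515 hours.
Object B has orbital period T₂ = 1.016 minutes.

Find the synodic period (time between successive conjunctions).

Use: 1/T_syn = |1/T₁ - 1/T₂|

Convert to SI: T₁ = 1.515 hours = 5454 s; T₂ = 1.016 minutes = 60.96 s.
T_syn = |T₁ · T₂ / (T₁ − T₂)|.
T_syn = |5454 · 60.96 / (5454 − 60.96)| s ≈ 61.65 s = 1.027 minutes.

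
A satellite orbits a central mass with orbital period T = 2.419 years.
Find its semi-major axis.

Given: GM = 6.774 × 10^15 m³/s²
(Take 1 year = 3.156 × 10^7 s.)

Convert to SI: T = 2.419 years = 7.63436e+07 s.
Invert Kepler's third law: a = (GM · T² / (4π²))^(1/3).
Substituting T = 7.63436e+07 s and GM = 6.774e+15 m³/s²:
a = (6.774e+15 · (7.63436e+07)² / (4π²))^(1/3) m
a ≈ 1e+10 m = 10 Gm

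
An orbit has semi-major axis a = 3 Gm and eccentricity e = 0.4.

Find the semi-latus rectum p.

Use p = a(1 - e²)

Convert to SI: a = 3 Gm = 3e+09 m.
p = a (1 − e²).
p = 3e+09 · (1 − (0.4)²) = 3e+09 · 0.84 ≈ 2.52e+09 m = 2.52 Gm.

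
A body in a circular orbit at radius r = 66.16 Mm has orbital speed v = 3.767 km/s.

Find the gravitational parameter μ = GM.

Convert to SI: r = 66.16 Mm = 6.616e+07 m; v = 3.767 km/s = 3767 m/s.
For a circular orbit v² = GM/r, so GM = v² · r.
GM = (3767)² · 6.616e+07 m³/s² ≈ 9.388e+14 m³/s² = 9.388 × 10^14 m³/s².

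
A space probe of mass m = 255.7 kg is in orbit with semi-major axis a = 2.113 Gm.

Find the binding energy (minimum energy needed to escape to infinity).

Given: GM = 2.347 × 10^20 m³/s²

Convert to SI: a = 2.113 Gm = 2.113e+09 m.
Total orbital energy is E = −GMm/(2a); binding energy is E_bind = −E = GMm/(2a).
E_bind = 2.347e+20 · 255.7 / (2 · 2.113e+09) J ≈ 1.42e+13 J = 14.2 TJ.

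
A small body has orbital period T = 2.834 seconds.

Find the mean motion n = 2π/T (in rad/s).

n = 2π / T.
n = 2π / 2.834 s ≈ 2.217 rad/s.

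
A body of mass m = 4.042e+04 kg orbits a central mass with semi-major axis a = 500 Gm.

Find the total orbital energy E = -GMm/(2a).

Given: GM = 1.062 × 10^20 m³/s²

Convert to SI: a = 500 Gm = 5e+11 m.
E = −GMm / (2a).
E = −1.062e+20 · 4.042e+04 / (2 · 5e+11) J ≈ -4.293e+12 J = -4.293 TJ.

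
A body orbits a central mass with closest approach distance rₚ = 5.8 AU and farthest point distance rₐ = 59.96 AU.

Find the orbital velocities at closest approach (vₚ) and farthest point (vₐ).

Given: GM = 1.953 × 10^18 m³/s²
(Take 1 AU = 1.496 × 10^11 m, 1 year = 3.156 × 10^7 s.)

Convert to SI: rₚ = 5.8 AU = 8.6768e+11 m; rₐ = 59.96 AU = 8.97002e+12 m.
Use the vis-viva equation v² = GM(2/r − 1/a) with a = (rₚ + rₐ)/2 = (8.6768e+11 + 8.97002e+12)/2 = 4.91885e+12 m.
vₚ = √(GM · (2/rₚ − 1/a)) = √(1.953e+18 · (2/8.6768e+11 − 1/4.91885e+12)) m/s ≈ 2026 m/s = 0.4274 AU/year.
vₐ = √(GM · (2/rₐ − 1/a)) = √(1.953e+18 · (2/8.97002e+12 − 1/4.91885e+12)) m/s ≈ 196 m/s = 0.04134 AU/year.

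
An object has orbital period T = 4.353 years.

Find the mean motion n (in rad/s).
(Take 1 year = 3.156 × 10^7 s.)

Convert to SI: T = 4.353 years = 1.37381e+08 s.
n = 2π / T.
n = 2π / 1.37381e+08 s ≈ 4.574e-08 rad/s.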